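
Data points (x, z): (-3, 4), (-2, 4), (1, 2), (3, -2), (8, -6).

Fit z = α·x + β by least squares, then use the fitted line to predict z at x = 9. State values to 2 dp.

From the data, Σx·x = 87, Σx = 7, Σ1 = 5.
For Mᵀz: Σx·z = -72, Σz = 2.
Normal equations: [[87, 7]; [7, 5]]·[α, β]ᵀ = [-72, 2]ᵀ.
Eliminating β: 5·(row 1) − 7·(row 2) gives 386·α = 5·(-72) − 7·2 = -374, so α = -187/193.
Then β = (2 − 7·(-187/193))/5 = 339/193.
At x = 9: ẑ = (-187/193)·(9) + (339/193)·(1) = -1344/193.

ẑ = -6.96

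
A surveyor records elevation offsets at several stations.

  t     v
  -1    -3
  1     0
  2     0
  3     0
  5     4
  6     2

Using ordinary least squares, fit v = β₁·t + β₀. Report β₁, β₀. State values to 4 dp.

β₁ = 0.8100, β₀ = -1.6600

From the data, Σt·t = 76, Σt = 16, Σ1 = 6.
Right-hand side: Σt·v = 35, Σv = 3.
Eliminating β₀: 6·(row 1) − 16·(row 2) gives 200·β₁ = 6·35 − 16·3 = 162, so β₁ = 81/100.
Then β₀ = (3 − 16·(81/100))/6 = -83/50.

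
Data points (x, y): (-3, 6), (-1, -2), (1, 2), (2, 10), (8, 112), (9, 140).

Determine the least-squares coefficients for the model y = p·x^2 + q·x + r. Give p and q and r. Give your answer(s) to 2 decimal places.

Sums needed: Σx^2·x^2 = 10756, Σx^2·x = 1222, Σx^2 = 160, Σx·x = 160, Σx = 16, Σ1 = 6.
Moment sums: Σx^2·y = 18602, Σx·y = 2162, Σy = 268.
Normal equations: [[10756, 1222, 160]; [1222, 160, 16]; [160, 16, 6]]·[p, q, r]ᵀ = [18602, 2162, 268]ᵀ.
Row-reducing yields p = 9649/6443, q = 14071/6443, r = -7042/6443.

p = 1.50, q = 2.18, r = -1.09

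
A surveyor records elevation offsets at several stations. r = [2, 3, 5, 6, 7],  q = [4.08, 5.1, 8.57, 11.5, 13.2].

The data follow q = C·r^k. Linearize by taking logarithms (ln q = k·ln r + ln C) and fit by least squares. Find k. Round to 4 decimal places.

k = 0.9676

Let Y = ln q. Fitting Y = k·ln r + ln C by least squares:
Σln r = 7.1389, Σ(ln r)² = 11.2747, Σln q = 10.2062, Σln r·ln q = 15.6190.
Equations: 11.2747·k + 7.1389·ln C = 15.6190;  7.1389·k + 5·ln C = 10.2062.
Δ = 11.2747·5 − (7.1389)² = 5.4099; k = (15.6190·5 − 7.1389·10.2062)/5.4099 = 0.96759, ln C = (11.2747·10.2062 − 7.1389·15.6190)/5.4099 = 0.65973.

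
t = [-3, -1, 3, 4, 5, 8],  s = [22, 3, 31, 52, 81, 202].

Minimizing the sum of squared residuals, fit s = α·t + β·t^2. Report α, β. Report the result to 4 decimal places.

The normal equations are: 124·α + 700·β = 2253;  700·α + 5140·β = 16265.
(Σt·t = 124, Σt·t^2 = 700, Σt^2·t^2 = 5140, Σt·s = 2253, Σt^2·s = 16265.)
Δ = 124·5140 − 700² = 147360.
α = (2253·5140 − 700·16265)/147360 = 4873/3684; β = (124·16265 − 700·2253)/147360 = 5497/1842.

α = 1.3227, β = 2.9843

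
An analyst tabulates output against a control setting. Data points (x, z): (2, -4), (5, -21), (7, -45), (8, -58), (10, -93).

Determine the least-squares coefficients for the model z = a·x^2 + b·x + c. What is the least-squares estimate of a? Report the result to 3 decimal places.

Normal-equation sums: Σx^2·x^2 = 17138, Σx^2·x = 1988, Σx^2 = 242, Σx·x = 242, Σx = 32, Σ1 = 5.
For Aᵀz: Σx^2·z = -15758, Σx·z = -1822, Σz = -221.
AᵀA·[a, b, c]ᵀ = Aᵀz becomes [[17138, 1988, 242]; [1988, 242, 32]; [242, 32, 5]]·[a, b, c]ᵀ = [-15758, -1822, -221]ᵀ.
Inverting the 3×3 Gram matrix, [a, b, c]ᵀ = [-184/177, 233/177, -409/177]ᵀ.

a = -1.040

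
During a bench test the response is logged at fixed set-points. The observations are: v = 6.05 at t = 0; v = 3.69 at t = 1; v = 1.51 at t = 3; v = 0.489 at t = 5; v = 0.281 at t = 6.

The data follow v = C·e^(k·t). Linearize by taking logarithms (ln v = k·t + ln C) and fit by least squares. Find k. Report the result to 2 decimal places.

k = -0.51

Taking logs, ln v = k·t + ln C, so regress ln v on t.
Sums: Σt = 15.0000, Σ(t)² = 71.0000, Σln v = 1.5330, Σt·ln v = -8.6514.
Normal system: [[71.0000, 15.0000]; [15.0000, 5]]·[k, ln C]ᵀ = [-8.6514, 1.5330]ᵀ.
Solving (det = 130.0000): k = -0.50963, ln C = 1.83549.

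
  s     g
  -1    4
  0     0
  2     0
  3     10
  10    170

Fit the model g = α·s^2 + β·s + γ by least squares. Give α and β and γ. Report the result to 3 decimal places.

α = 1.988, β = -2.812, γ = -0.657

From the data, Σs^2·s^2 = 10098, Σs^2·s = 1034, Σs^2 = 114, Σs·s = 114, Σs = 14, Σ1 = 5.
For Mᵀg: Σs^2·g = 17094, Σs·g = 1726, Σg = 184.
So MᵀM·[α, β, γ]ᵀ = Mᵀg: [[10098, 1034, 114]; [1034, 114, 14]; [114, 14, 5]]·[α, β, γ]ᵀ = [17094, 1726, 184]ᵀ.
Solving the 3×3 system (Gaussian elimination) gives α = 31047/15616, β = -43911/15616, γ = -2563/3904.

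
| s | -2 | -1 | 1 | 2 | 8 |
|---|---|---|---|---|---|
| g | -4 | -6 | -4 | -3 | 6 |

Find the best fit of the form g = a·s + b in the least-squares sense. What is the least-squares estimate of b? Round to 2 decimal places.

XᵀX·[a, b]ᵀ = Xᵀg reads: 74·a + 8·b = 52;  8·a + 5·b = -11.
(Σs·s = 74, Σs = 8, Σ1 = 5, Σs·g = 52, Σg = -11.)
Δ = 74·5 − 8² = 306.
a = (52·5 − 8·(-11))/306 = 58/51; b = (74·(-11) − 8·52)/306 = -205/51.

b = -4.02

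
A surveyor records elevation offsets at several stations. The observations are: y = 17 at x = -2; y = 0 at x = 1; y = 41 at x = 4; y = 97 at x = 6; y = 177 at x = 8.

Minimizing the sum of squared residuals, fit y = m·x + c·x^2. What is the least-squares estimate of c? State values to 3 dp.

c = 3.038

Sums needed: Σx·x = 121, Σx·x^2 = 785, Σx^2·x^2 = 5665.
And Σx·y = 2128, Σx^2·y = 15544.
MᵀM·[m, c]ᵀ = Mᵀy becomes [[121, 785]; [785, 5665]]·[m, c]ᵀ = [2128, 15544]ᵀ.
Eliminating c: 5665·(row 1) − 785·(row 2) gives 69240·m = 5665·2128 − 785·15544 = -146920, so m = -3673/1731.
Then c = (15544 − 785·(-3673/1731))/5665 = 26293/8655.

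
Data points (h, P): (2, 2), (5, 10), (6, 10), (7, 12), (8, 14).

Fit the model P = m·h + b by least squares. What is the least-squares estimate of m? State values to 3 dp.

Entries of XᵀX: Σh·h = 178, Σh = 28, Σ1 = 5.
Moment sums: Σh·P = 310, ΣP = 48.
XᵀX·[m, b]ᵀ = XᵀP becomes [[178, 28]; [28, 5]]·[m, b]ᵀ = [310, 48]ᵀ.
Eliminating b: 5·(row 1) − 28·(row 2) gives 106·m = 5·310 − 28·48 = 206, so m = 103/53.
Then b = (48 − 28·(103/53))/5 = -68/53.

m = 1.943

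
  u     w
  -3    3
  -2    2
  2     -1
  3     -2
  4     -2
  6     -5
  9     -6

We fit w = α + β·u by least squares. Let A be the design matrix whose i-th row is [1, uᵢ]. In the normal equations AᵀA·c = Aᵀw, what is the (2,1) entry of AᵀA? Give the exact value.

19

Row 2 ↔ basis u, column 1 ↔ basis 1, so (AᵀA)_{2,1} = Σᵢ u = (-3)·(1) + (-2)·(1) + (2)·(1) + (3)·(1) + (4)·(1) + (6)·(1) + (9)·(1) = 19.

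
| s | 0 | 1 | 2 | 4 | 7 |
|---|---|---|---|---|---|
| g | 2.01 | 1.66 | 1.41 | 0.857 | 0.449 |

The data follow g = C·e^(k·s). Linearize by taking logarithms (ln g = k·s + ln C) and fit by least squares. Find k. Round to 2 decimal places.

k = -0.22

With ln gᵢ as the transformed response and sᵢ as the regressor:
Σs = 14.0000, Σ(s)² = 70.0000, Σln g = 0.5935, Σs·ln g = -5.0284.
Normal system: [[70.0000, 14.0000]; [14.0000, 5]]·[k, ln C]ᵀ = [-5.0284, 0.5935]ᵀ.
Slope k = (n·Σs·ln g − Σs·Σln g)/(n·Σ(s)² − (Σs)²) = (5·-5.0284 − 14.0000·0.5935)/154.0000 = -0.21721; ln C = (Σln g − k·Σs)/n = 0.72690.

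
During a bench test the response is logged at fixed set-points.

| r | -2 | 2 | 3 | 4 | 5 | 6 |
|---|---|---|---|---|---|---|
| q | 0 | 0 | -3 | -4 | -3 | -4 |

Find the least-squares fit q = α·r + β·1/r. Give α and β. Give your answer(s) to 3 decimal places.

Normal-equation sums: Σr·r = 94, Σr·1/r = 6, Σ1/r·1/r = 2669/3600.
Moment sums: Σr·q = -64, Σ1/r·q = -49/15.
Eliminating β: (2669/3600)·(row 1) − 6·(row 2) gives (60643/1800)·α = (2669/3600)·(-64) − 6·(-49/15) = -6266/225, so α = -50128/60643.
Then β = ((-49/15) − 6·(-50128/60643))/(2669/3600) = 138480/60643.

α = -0.827, β = 2.284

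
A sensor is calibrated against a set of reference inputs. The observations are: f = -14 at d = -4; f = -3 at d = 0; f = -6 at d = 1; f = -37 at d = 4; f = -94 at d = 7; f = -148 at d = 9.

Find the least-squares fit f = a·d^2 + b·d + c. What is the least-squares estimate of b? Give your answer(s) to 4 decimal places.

b = -2.8615

Setting ∂/∂a … = 0 gives: 9475·a + 1073·b + 163·c = -17416;  1073·a + 163·b + 17·c = -2088;  163·a + 17·b + 6·c = -302.
Inverting the 3×3 Gram matrix, [a, b, c]ᵀ = [-228484/154515, -442138/154515, -105794/51505]ᵀ.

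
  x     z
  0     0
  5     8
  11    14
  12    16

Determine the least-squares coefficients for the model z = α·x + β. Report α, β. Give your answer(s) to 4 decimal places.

α = 1.2766, β = 0.5638

AᵀA·[α, β]ᵀ = Aᵀz reads: 290·α + 28·β = 386;  28·α + 4·β = 38.
(Σx·x = 290, Σx = 28, Σ1 = 4, Σx·z = 386, Σz = 38.)
det = 290·4 − 28² = 376.
α = (386·4 − 28·38)/376 = 60/47; β = (290·38 − 28·386)/376 = 53/94.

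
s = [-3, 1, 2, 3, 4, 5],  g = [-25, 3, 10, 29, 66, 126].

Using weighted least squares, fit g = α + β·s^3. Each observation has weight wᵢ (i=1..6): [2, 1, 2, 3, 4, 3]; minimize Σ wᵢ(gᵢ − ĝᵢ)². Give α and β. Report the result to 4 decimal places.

α = 2.0946, β = 0.9935

From the data, Σwᵢ·1 = 15, Σwᵢ·s^3 = 675, Σwᵢ·s^3·s^3 = 67033.
For MᵀWg: Σwᵢ·g = 702, Σwᵢ·s^3·g = 68008.
MᵀWM·[α, β]ᵀ = MᵀWg becomes [[15, 675]; [675, 67033]]·[α, β]ᵀ = [702, 68008]ᵀ.
Δ = 15·67033 − 675² = 549870.
α = (702·67033 − 675·68008)/549870 = 191961/91645; β = (15·68008 − 675·702)/549870 = 18209/18329.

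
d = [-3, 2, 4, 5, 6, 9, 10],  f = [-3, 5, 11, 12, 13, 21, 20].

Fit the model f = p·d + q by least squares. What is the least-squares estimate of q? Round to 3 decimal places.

With design matrix X, XᵀX = [[271, 33]; [33, 7]] and Xᵀf = [590, 79]ᵀ.
Eliminating q: 7·(row 1) − 33·(row 2) gives 808·p = 7·590 − 33·79 = 1523, so p = 1523/808.
Then q = (79 − 33·(1523/808))/7 = 1939/808.

q = 2.400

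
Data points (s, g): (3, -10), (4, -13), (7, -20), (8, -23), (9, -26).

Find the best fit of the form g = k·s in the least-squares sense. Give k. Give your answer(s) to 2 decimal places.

k = -2.92

The normal system MᵀM·[k]ᵀ = Mᵀg is [[219]]·[k]ᵀ = [-640]ᵀ.
k = (-640)/219 = -2.92237.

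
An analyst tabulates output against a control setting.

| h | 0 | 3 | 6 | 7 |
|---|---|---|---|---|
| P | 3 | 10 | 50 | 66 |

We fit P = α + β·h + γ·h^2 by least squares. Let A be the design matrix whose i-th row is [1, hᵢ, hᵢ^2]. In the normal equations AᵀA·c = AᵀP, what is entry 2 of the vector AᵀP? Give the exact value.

Entry 2 ↔ basis h, so (AᵀP)_{2} = Σᵢ (h)·Pᵢ = (0)·(3) + (3)·(10) + (6)·(50) + (7)·(66) = 792.

792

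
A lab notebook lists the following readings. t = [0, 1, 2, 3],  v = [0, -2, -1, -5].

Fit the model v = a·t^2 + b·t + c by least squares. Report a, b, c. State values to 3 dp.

a = -0.500, b = 0.100, c = -0.400

Normal-equation sums: Σt^2·t^2 = 98, Σt^2·t = 36, Σt^2 = 14, Σt·t = 14, Σt = 6, Σ1 = 4.
And Σt^2·v = -51, Σt·v = -19, Σv = -8.
Solving the 3×3 system (Gaussian elimination) gives a = -1/2, b = 1/10, c = -2/5.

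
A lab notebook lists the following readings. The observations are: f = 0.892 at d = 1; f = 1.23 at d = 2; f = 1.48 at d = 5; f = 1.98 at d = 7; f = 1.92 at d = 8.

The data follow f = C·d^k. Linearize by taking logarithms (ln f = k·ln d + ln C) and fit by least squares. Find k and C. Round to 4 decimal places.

k = 0.3645, C = 0.9073

With ln fᵢ as the transformed response and ln dᵢ as the regressor:
Sums: Σln d = 6.3279, Σ(ln d)² = 11.1814, Σln f = 1.8202, Σln d·ln f = 3.4602.
Normal system: [[11.1814, 6.3279]; [6.3279, 5]]·[k, ln C]ᵀ = [3.4602, 1.8202]ᵀ.
Solving (det = 15.8642): k = 0.36452, ln C = -0.09730, so C = exp(-0.09730) = 0.90729.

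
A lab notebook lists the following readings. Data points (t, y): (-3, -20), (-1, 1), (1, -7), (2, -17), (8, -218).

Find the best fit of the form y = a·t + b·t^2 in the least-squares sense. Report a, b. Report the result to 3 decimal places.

a = -2.682, b = -3.071

Sums needed: Σt·t = 79, Σt·t^2 = 493, Σt^2·t^2 = 4195.
And Σt·y = -1726, Σt^2·y = -14206.
So XᵀX·[a, b]ᵀ = Xᵀy: [[79, 493]; [493, 4195]]·[a, b]ᵀ = [-1726, -14206]ᵀ.
Eliminating b: 4195·(row 1) − 493·(row 2) gives 88356·a = 4195·(-1726) − 493·(-14206) = -237012, so a = -19751/7363.
Then b = ((-14206) − 493·(-19751/7363))/4195 = -22613/7363.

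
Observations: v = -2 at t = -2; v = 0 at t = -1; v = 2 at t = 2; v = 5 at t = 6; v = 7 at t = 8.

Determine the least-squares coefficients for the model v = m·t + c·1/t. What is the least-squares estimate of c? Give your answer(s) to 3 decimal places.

Entries of XᵀX: Σt·t = 109, Σt·1/t = 5, Σ1/t·1/t = 889/576.
Right-hand side: Σt·v = 94, Σ1/t·v = 89/24.
So XᵀX·[m, c]ᵀ = Xᵀv: [[109, 5]; [5, 889/576]]·[m, c]ᵀ = [94, 89/24]ᵀ.
Δ = 109·(889/576) − 5² = 82501/576.
m = (94·(889/576) − 5·(89/24))/(82501/576) = 72886/82501; c = (109·(89/24) − 5·94)/(82501/576) = -37896/82501.

c = -0.459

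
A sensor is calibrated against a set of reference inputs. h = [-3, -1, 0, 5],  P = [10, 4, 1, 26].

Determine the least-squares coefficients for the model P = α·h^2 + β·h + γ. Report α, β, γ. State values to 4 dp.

α = 0.9482, β = 0.0596, γ = 1.9384

Entries of MᵀM: Σh^2·h^2 = 707, Σh^2·h = 97, Σh^2 = 35, Σh·h = 35, Σh = 1, Σ1 = 4.
For MᵀP: Σh^2·P = 744, Σh·P = 96, ΣP = 41.
So MᵀM·[α, β, γ]ᵀ = MᵀP: [[707, 97, 35]; [97, 35, 1]; [35, 1, 4]]·[α, β, γ]ᵀ = [744, 96, 41]ᵀ.
Row-reducing yields α = 970/1023, β = 61/1023, γ = 661/341.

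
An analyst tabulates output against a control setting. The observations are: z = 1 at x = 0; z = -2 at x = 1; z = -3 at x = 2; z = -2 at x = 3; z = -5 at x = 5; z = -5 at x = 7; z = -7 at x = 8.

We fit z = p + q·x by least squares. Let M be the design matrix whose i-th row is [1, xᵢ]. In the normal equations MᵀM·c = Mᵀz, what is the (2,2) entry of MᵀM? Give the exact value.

Row 2 ↔ basis x, column 2 ↔ basis x, so (MᵀM)_{2,2} = Σᵢ (x)·(x) = (0)·(0) + (1)·(1) + (2)·(2) + (3)·(3) + (5)·(5) + (7)·(7) + (8)·(8) = 152.

152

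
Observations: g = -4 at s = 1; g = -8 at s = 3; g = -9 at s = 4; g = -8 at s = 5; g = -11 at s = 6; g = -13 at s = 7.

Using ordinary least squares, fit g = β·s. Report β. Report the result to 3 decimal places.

β = -1.919

Sums needed: Σs·s = 136.
Right-hand side: Σs·g = -261.
So XᵀX·[β]ᵀ = Xᵀg: [[136]]·[β]ᵀ = [-261]ᵀ.
Hence β = -261 / 136 ≈ -1.91912.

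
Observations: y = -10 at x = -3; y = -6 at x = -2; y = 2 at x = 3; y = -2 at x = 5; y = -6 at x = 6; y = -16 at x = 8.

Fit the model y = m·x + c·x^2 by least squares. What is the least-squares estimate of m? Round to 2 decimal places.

m = 1.99

Normal-equation sums: Σx·x = 147, Σx·x^2 = 845, Σx^2·x^2 = 6195.
And Σx·y = -126, Σx^2·y = -1386.
MᵀM·[m, c]ᵀ = Mᵀy becomes [[147, 845]; [845, 6195]]·[m, c]ᵀ = [-126, -1386]ᵀ.
Eliminating c: 6195·(row 1) − 845·(row 2) gives 196640·m = 6195·(-126) − 845·(-1386) = 390600, so m = 9765/4916.
Then c = ((-1386) − 845·(9765/4916))/6195 = -12159/24580.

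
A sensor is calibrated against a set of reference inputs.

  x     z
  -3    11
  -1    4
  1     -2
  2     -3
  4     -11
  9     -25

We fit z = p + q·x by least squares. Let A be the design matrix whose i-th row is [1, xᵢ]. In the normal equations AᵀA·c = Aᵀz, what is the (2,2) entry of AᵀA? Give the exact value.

112

Row 2 ↔ basis x, column 2 ↔ basis x, so (AᵀA)_{2,2} = Σᵢ (x)·(x) = (-3)·(-3) + (-1)·(-1) + (1)·(1) + (2)·(2) + (4)·(4) + (9)·(9) = 112.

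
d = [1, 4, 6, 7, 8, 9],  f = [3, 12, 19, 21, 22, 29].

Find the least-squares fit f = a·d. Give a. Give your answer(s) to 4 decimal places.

a = 3.0324

Setting ∂/∂a … = 0 gives: 247·a = 749.
(Σd·d = 247, Σd·f = 749.)
Hence a = 749 / 247 ≈ 3.03239.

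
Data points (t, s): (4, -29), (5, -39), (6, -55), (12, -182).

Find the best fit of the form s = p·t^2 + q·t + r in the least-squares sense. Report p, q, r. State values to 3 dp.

Forming AᵀA = [[22913, 2133, 221]; [2133, 221, 27]; [221, 27, 4]] and Aᵀs = [-29627, -2825, -305]ᵀ gives AᵀA·[p, q, r]ᵀ = Aᵀs.
Solving the 3×3 system (Gaussian elimination) gives p = -1481/1412, q = -3413/1412, r = -1401/706.

p = -1.049, q = -2.417, r = -1.984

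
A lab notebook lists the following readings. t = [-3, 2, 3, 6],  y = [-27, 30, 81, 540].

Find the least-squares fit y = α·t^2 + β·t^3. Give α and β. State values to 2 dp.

From the data, Σt^2·t^2 = 1474, Σt^2·t^3 = 7808, Σt^3·t^3 = 48178.
And Σt^2·y = 20046, Σt^3·y = 119796.
Normal equations: [[1474, 7808]; [7808, 48178]]·[α, β]ᵀ = [20046, 119796]ᵀ.
Determinant 1474·48178 − 7808² = 10049508.
α = (20046·48178 − 7808·119796)/10049508 = 31285/10339; β = (1474·119796 − 7808·20046)/10049508 = 20638/10339.

α = 3.03, β = 2.00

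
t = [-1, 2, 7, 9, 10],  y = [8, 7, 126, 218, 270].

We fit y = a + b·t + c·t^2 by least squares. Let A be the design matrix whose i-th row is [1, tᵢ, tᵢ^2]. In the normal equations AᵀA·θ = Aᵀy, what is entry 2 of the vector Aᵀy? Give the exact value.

5550

Entry 2 ↔ basis t, so (Aᵀy)_{2} = Σᵢ (t)·yᵢ = (-1)·(8) + (2)·(7) + (7)·(126) + (9)·(218) + (10)·(270) = 5550.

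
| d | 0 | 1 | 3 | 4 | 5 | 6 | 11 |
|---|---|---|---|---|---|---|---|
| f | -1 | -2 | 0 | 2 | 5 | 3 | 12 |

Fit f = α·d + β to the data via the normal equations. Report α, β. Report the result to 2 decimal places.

From the data, Σd·d = 208, Σd = 30, Σ1 = 7.
Moment sums: Σd·f = 181, Σf = 19.
Normal equations: [[208, 30]; [30, 7]]·[α, β]ᵀ = [181, 19]ᵀ.
Eliminating β: 7·(row 1) − 30·(row 2) gives 556·α = 7·181 − 30·19 = 697, so α = 697/556.
Then β = (19 − 30·(697/556))/7 = -739/278.

α = 1.25, β = -2.66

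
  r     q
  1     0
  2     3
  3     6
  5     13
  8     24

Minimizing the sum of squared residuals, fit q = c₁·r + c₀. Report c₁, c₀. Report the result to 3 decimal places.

Setting ∂/∂c₁ … = 0 gives: 103·c₁ + 19·c₀ = 281;  19·c₁ + 5·c₀ = 46.
(Σr·r = 103, Σr = 19, Σ1 = 5, Σr·q = 281, Σq = 46.)
det = 103·5 − 19² = 154.
c₁ = (281·5 − 19·46)/154 = 531/154; c₀ = (103·46 − 19·281)/154 = -601/154.

c₁ = 3.448, c₀ = -3.903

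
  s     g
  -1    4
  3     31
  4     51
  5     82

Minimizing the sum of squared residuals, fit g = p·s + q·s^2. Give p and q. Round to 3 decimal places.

p = -0.016, q = 3.274

Compute the Gram sums: Σs·s = 51, Σs·s^2 = 215, Σs^2·s^2 = 963.
Right-hand side: Σs·g = 703, Σs^2·g = 3149.
So AᵀA·[p, q]ᵀ = Aᵀg: [[51, 215]; [215, 963]]·[p, q]ᵀ = [703, 3149]ᵀ.
Eliminating q: 963·(row 1) − 215·(row 2) gives 2888·p = 963·703 − 215·3149 = -46, so p = -23/1444.
Then q = (3149 − 215·(-23/1444))/963 = 4727/1444.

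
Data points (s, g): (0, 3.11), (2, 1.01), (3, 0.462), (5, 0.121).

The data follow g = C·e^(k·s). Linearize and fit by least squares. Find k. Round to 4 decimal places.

Taking logs, ln g = k·s + ln C, so regress ln g on s.
Σs = 10.0000, Σ(s)² = 38.0000, Σln g = -1.7396, Σs·ln g = -12.8565.
Equations: 38.0000·k + 10.0000·ln C = -12.8565;  10.0000·k + 4·ln C = -1.7396.
Δ = 38.0000·4 − (10.0000)² = 52.0000; k = (-12.8565·4 − 10.0000·-1.7396)/52.0000 = -0.65443, ln C = (38.0000·-1.7396 − 10.0000·-12.8565)/52.0000 = 1.20117.

k = -0.6544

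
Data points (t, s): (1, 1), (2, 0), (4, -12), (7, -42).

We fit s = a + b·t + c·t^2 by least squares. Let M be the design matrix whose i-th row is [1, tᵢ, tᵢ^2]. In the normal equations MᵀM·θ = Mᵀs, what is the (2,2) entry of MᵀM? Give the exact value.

Row 2 ↔ basis t, column 2 ↔ basis t, so (MᵀM)_{2,2} = Σᵢ (t)·(t) = (1)·(1) + (2)·(2) + (4)·(4) + (7)·(7) = 70.

70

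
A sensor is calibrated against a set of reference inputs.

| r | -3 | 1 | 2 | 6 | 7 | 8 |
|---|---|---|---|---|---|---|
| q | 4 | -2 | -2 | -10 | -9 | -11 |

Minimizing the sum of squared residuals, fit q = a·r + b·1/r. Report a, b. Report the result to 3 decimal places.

The normal system AᵀA·[a, b]ᵀ = Aᵀq is [[163, 6]; [6, 40217/28224]]·[a, b]ᵀ = [-229, -485/56]ᵀ.
Eliminating b: (40217/28224)·(row 1) − 6·(row 2) gives (5539307/28224)·a = (40217/28224)·(-229) − 6·(-485/56) = -7743053/28224, so a = -7743053/5539307.
Then b = ((-485/56) − 6·(-7743053/5539307))/(40217/28224) = -1063944/5539307.

a = -1.398, b = -0.192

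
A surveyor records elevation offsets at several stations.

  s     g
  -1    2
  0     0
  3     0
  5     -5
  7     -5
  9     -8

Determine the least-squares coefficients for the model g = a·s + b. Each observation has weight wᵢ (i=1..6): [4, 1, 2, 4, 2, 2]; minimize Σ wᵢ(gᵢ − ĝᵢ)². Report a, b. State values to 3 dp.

a = -0.987, b = 1.021

The normal equations are: 382·a + 54·b = -322;  54·a + 15·b = -38.
(Σwᵢ·s·s = 382, Σwᵢ·s = 54, Σwᵢ·1 = 15, Σwᵢ·s·g = -322, Σwᵢ·g = -38.)
Eliminating b: 15·(row 1) − 54·(row 2) gives 2814·a = 15·(-322) − 54·(-38) = -2778, so a = -463/469.
Then b = ((-38) − 54·(-463/469))/15 = 1436/1407.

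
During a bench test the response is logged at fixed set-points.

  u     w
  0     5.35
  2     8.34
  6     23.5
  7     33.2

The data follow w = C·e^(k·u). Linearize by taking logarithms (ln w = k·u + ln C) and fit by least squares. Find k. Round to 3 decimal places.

k = 0.259

Taking logs, ln w = k·u + ln C, so regress ln w on u.
Σu = 15.0000, Σ(u)² = 89.0000, Σln w = 10.4577, Σu·ln w = 47.7020.
Equations: 89.0000·k + 15.0000·ln C = 47.7020;  15.0000·k + 4·ln C = 10.4577.
Slope k = (n·Σu·ln w − Σu·Σln w)/(n·Σ(u)² − (Σu)²) = (4·47.7020 − 15.0000·10.4577)/131.0000 = 0.25910; ln C = (Σln w − k·Σu)/n = 1.64280.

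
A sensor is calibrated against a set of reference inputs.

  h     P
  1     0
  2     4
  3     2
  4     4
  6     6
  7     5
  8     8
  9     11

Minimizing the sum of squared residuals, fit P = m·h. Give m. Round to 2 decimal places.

Normal-equation sums: Σh·h = 260.
For AᵀP: Σh·P = 264.
AᵀA·[m]ᵀ = AᵀP becomes [[260]]·[m]ᵀ = [264]ᵀ.
m = 264/260 = 1.01538.

m = 1.02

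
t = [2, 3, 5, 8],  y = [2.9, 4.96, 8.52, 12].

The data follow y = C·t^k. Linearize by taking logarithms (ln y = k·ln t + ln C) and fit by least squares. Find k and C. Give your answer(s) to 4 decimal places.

k = 1.0247, C = 1.5209

Let Y = ln y. Fitting Y = k·ln t + ln C by least squares:
Sums: Σln t = 5.4806, Σ(ln t)² = 8.6018, Σln y = 7.2934, Σln t·ln y = 11.1126.
Normal system: [[8.6018, 5.4806]; [5.4806, 4]]·[k, ln C]ᵀ = [11.1126, 7.2934]ᵀ.
Solving (det = 4.3697): k = 1.02475, ln C = 0.41929, so C = exp(0.41929) = 1.52089.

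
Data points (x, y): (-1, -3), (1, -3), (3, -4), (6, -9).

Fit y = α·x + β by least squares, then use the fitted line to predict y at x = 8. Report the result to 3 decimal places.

From the data, Σx·x = 47, Σx = 9, Σ1 = 4.
For Mᵀy: Σx·y = -66, Σy = -19.
So MᵀM·[α, β]ᵀ = Mᵀy: [[47, 9]; [9, 4]]·[α, β]ᵀ = [-66, -19]ᵀ.
det = 47·4 − 9² = 107.
α = ((-66)·4 − 9·(-19))/107 = -93/107; β = (47·(-19) − 9·(-66))/107 = -299/107.
At x = 8: ŷ = (-93/107)·(8) + (-299/107)·(1) = -1043/107.

ŷ = -9.748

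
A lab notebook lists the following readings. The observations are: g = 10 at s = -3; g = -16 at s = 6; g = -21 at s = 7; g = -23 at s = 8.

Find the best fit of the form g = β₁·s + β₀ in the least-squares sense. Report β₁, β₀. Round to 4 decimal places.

With design matrix A, AᵀA = [[158, 18]; [18, 4]] and Aᵀg = [-457, -50]ᵀ.
Determinant 158·4 − 18² = 308.
β₁ = ((-457)·4 − 18·(-50))/308 = -232/77; β₀ = (158·(-50) − 18·(-457))/308 = 163/154.

β₁ = -3.0130, β₀ = 1.0584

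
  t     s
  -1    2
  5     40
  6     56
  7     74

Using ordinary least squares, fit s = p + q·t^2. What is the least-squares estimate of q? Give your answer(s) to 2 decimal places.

q = 1.51

Forming XᵀX = [[4, 111]; [111, 4323]] and Xᵀs = [172, 6644]ᵀ gives XᵀX·[p, q]ᵀ = Xᵀs.
Determinant 4·4323 − 111² = 4971.
p = (172·4323 − 111·6644)/4971 = 2024/1657; q = (4·6644 − 111·172)/4971 = 7484/4971.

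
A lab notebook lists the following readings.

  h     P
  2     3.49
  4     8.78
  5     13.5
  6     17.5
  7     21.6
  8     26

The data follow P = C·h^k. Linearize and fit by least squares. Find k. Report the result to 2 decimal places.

With ln Pᵢ as the transformed response and ln hᵢ as the regressor:
Σln h = 9.5060, Σ(ln h)² = 16.3136, Σln P = 15.2181, Σln h·ln P = 25.9495.
Equations: 16.3136·k + 9.5060·ln C = 25.9495;  9.5060·k + 6·ln C = 15.2181.
Slope k = (n·Σln h·ln P − Σln h·Σln P)/(n·Σ(ln h)² − (Σln h)²) = (6·25.9495 − 9.5060·15.2181)/7.5177 = 1.46777; ln C = (Σln P − k·Σln h)/n = 0.21091.

k = 1.47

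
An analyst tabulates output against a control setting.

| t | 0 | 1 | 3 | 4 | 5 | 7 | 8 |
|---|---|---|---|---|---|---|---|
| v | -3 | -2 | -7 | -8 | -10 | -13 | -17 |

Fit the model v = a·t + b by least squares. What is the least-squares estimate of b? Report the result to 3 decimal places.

b = -1.495

MᵀM·[a, b]ᵀ = Mᵀv reads: 164·a + 28·b = -332;  28·a + 7·b = -60.
Eliminating b: 7·(row 1) − 28·(row 2) gives 364·a = 7·(-332) − 28·(-60) = -644, so a = -23/13.
Then b = ((-60) − 28·(-23/13))/7 = -136/91.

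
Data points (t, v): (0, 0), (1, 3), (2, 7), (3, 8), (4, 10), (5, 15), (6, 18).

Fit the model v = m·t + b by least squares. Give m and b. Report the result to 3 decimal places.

With design matrix A, AᵀA = [[91, 21]; [21, 7]] and Aᵀv = [264, 61]ᵀ.
det = 91·7 − 21² = 196.
m = (264·7 − 21·61)/196 = 81/28; b = (91·61 − 21·264)/196 = 1/28.

m = 2.893, b = 0.036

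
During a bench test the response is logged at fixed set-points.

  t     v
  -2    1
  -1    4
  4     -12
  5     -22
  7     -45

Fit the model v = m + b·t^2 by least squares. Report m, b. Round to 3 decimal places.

m = 4.696, b = -1.026

The normal system AᵀA·[m, b]ᵀ = Aᵀv is [[5, 95]; [95, 3299]]·[m, b]ᵀ = [-74, -2939]ᵀ.
Eliminating b: 3299·(row 1) − 95·(row 2) gives 7470·m = 3299·(-74) − 95·(-2939) = 35079, so m = 11693/2490.
Then b = ((-2939) − 95·(11693/2490))/3299 = -511/498.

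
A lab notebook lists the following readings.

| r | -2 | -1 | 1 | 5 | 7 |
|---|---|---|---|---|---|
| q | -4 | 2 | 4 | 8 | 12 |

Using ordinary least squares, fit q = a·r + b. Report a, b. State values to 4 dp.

a = 1.5000, b = 1.4000

Normal-equation sums: Σr·r = 80, Σr = 10, Σ1 = 5.
Right-hand side: Σr·q = 134, Σq = 22.
AᵀA·[a, b]ᵀ = Aᵀq becomes [[80, 10]; [10, 5]]·[a, b]ᵀ = [134, 22]ᵀ.
Eliminating b: 5·(row 1) − 10·(row 2) gives 300·a = 5·134 − 10·22 = 450, so a = 3/2.
Then b = (22 − 10·(3/2))/5 = 7/5.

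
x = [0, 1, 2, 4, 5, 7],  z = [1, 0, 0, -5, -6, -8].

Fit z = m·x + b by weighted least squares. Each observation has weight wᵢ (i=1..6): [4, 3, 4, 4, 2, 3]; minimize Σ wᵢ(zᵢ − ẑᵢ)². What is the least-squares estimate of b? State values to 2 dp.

The normal system MᵀWM·[m, b]ᵀ = MᵀWz is [[280, 58]; [58, 20]]·[m, b]ᵀ = [-308, -52]ᵀ.
Eliminating b: 20·(row 1) − 58·(row 2) gives 2236·m = 20·(-308) − 58·(-52) = -3144, so m = -786/559.
Then b = ((-52) − 58·(-786/559))/20 = 826/559.

b = 1.48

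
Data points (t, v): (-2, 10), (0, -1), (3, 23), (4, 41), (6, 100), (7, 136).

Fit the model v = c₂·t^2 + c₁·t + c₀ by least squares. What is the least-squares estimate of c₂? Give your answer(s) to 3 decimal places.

The normal system MᵀM·[c₂, c₁, c₀]ᵀ = Mᵀv is [[4050, 642, 114]; [642, 114, 18]; [114, 18, 6]]·[c₂, c₁, c₀]ᵀ = [11167, 1765, 309]ᵀ.
Inverting the 3×3 Gram matrix, [c₂, c₁, c₀]ᵀ = [553/192, -139/320, -461/240]ᵀ.

c₂ = 2.880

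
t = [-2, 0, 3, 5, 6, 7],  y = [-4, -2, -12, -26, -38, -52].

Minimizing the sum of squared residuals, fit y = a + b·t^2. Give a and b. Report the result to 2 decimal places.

a = -1.34, b = -1.02

Forming MᵀM = [[6, 123]; [123, 4419]] and Mᵀy = [-134, -4690]ᵀ gives MᵀM·[a, b]ᵀ = Mᵀy.
Determinant 6·4419 − 123² = 11385.
a = ((-134)·4419 − 123·(-4690))/11385 = -5092/3795; b = (6·(-4690) − 123·(-134))/11385 = -3886/3795.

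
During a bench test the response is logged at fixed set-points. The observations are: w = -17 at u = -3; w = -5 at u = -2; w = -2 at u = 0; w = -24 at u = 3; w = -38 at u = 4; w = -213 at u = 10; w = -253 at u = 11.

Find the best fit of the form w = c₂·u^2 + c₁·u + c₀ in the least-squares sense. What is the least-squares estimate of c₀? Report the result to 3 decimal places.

Normal-equation sums: Σu^2·u^2 = 25075, Σu^2·u = 2387, Σu^2 = 259, Σu·u = 259, Σu = 23, Σ1 = 7.
Moment sums: Σu^2·w = -52910, Σu·w = -5076, Σw = -552.
Row-reducing yields c₂ = -276497/140694, c₁ = -93455/70347, c₀ = -250205/140694.

c₀ = -1.778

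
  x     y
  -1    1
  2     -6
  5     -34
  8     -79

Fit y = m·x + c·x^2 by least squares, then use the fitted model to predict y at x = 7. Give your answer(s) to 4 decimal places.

ŷ = -61.7963

From the data, Σx·x = 94, Σx·x^2 = 644, Σx^2·x^2 = 4738.
Moment sums: Σx·y = -815, Σx^2·y = -5929.
det = 94·4738 − 644² = 30636.
m = ((-815)·4738 − 644·(-5929))/30636 = -313/222; c = (94·(-5929) − 644·(-815))/30636 = -5411/5106.
At x = 7: ŷ = (-313/222)·(7) + (-5411/5106)·(49) = -157766/2553.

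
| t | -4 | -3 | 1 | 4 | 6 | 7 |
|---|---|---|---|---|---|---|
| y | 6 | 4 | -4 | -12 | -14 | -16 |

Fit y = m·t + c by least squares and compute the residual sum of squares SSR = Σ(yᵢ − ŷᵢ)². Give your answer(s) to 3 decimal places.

Sums needed: Σt·t = 127, Σt = 11, Σ1 = 6.
Moment sums: Σt·y = -284, Σy = -36.
AᵀA·[m, c]ᵀ = Aᵀy becomes [[127, 11]; [11, 6]]·[m, c]ᵀ = [-284, -36]ᵀ.
det = 127·6 − 11² = 641.
m = ((-284)·6 − 11·(-36))/641 = -1308/641; c = (127·(-36) − 11·(-284))/641 = -1448/641.
Residuals: 62/641, 88/641, 192/641, -1012/641, 322/641, 348/641; SSR = 2024/641.

SSR = 3.158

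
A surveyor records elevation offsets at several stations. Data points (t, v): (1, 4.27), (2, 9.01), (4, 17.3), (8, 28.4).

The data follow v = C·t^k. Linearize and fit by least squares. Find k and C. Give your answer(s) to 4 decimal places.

k = 0.9142, C = 4.5324

With ln vᵢ as the transformed response and ln tᵢ as the regressor:
AᵀA = [[6.7263, 4.1589]; [4.1589, 4]], rhs = [12.4343, 9.8470]ᵀ  (here Σln t = 4.1589, Σ(ln t)² = 6.7263, Σln v = 9.8470, Σln t·ln v = 12.4343).
Δ = 6.7263·4 − (4.1589)² = 9.6091; k = (12.4343·4 − 4.1589·9.8470)/9.6091 = 0.91419, ln C = (6.7263·9.8470 − 4.1589·12.4343)/9.6091 = 1.51126, so C = exp(1.51126) = 4.53242.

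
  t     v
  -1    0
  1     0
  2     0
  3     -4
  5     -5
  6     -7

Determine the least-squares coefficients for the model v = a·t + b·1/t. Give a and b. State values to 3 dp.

a = -1.150, b = 1.400

Compute the Gram sums: Σt·t = 76, Σt·1/t = 6, Σ1/t·1/t = 1093/450.
For Mᵀv: Σt·v = -79, Σ1/t·v = -7/2.
Normal equations: [[76, 6]; [6, 1093/450]]·[a, b]ᵀ = [-79, -7/2]ᵀ.
Determinant 76·(1093/450) − 6² = 33434/225.
a = ((-79)·(1093/450) − 6·(-7/2))/(33434/225) = -76897/66868; b = (76·(-7/2) − 6·(-79))/(33434/225) = 23400/16717.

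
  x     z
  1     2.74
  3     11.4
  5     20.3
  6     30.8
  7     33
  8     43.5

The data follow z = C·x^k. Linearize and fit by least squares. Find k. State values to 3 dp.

k = 1.312

Taking logs, ln z = k·ln x + ln C, so regress ln z on ln x.
XᵀX = [[15.1183, 8.5252]; [8.5252, 6]], rhs = [28.3094, 17.1490]ᵀ  (here Σln x = 8.5252, Σ(ln x)² = 15.1183, Σln z = 17.1490, Σln x·ln z = 28.3094).
Δ = 15.1183·6 − (8.5252)² = 18.0313; k = (28.3094·6 − 8.5252·17.1490)/18.0313 = 1.31209, ln C = (15.1183·17.1490 − 8.5252·28.3094)/18.0313 = 0.99387.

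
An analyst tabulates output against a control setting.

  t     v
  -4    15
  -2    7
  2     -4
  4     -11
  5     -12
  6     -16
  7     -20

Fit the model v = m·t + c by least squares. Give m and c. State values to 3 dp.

m = -3.052, c = 1.992

The normal equations are: 150·m + 18·c = -422;  18·m + 7·c = -41.
(Σt·t = 150, Σt = 18, Σ1 = 7, Σt·v = -422, Σv = -41.)
Determinant 150·7 − 18² = 726.
m = ((-422)·7 − 18·(-41))/726 = -1108/363; c = (150·(-41) − 18·(-422))/726 = 241/121.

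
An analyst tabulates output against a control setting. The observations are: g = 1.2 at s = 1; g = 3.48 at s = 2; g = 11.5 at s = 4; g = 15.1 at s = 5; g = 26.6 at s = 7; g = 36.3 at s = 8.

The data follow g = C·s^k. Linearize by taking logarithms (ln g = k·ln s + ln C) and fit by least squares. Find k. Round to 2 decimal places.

k = 1.62

Let Y = ln g. Fitting Y = k·ln s + ln C by least squares:
Σln s = 7.7142, Σ(ln s)² = 13.1032, Σln g = 13.4591, Σln s·ln g = 22.4727.
Equations: 13.1032·k + 7.7142·ln C = 22.4727;  7.7142·k + 6·ln C = 13.4591.
Slope k = (n·Σln s·ln g − Σln s·Σln g)/(n·Σ(ln s)² − (Σln s)²) = (6·22.4727 − 7.7142·13.4591)/19.1098 = 1.62268; ln C = (Σln g − k·Σln s)/n = 0.15690.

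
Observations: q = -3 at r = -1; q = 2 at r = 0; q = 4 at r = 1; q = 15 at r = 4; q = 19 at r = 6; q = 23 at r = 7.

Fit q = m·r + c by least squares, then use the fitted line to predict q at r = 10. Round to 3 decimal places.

q̂ = 32.480

Compute the Gram sums: Σr·r = 103, Σr = 17, Σ1 = 6.
Moment sums: Σr·q = 342, Σq = 60.
Normal equations: [[103, 17]; [17, 6]]·[m, c]ᵀ = [342, 60]ᵀ.
Determinant 103·6 − 17² = 329.
m = (342·6 − 17·60)/329 = 1032/329; c = (103·60 − 17·342)/329 = 366/329.
At r = 10: q̂ = (1032/329)·(10) + (366/329)·(1) = 10686/329.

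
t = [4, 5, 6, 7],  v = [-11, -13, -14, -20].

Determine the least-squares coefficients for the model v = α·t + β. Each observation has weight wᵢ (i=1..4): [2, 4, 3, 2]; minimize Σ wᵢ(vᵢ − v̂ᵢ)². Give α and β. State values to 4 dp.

The normal system AᵀWA·[α, β]ᵀ = AᵀWv is [[338, 60]; [60, 11]]·[α, β]ᵀ = [-880, -156]ᵀ.
Δ = 338·11 − 60² = 118.
α = ((-880)·11 − 60·(-156))/118 = -160/59; β = (338·(-156) − 60·(-880))/118 = 36/59.

α = -2.7119, β = 0.6102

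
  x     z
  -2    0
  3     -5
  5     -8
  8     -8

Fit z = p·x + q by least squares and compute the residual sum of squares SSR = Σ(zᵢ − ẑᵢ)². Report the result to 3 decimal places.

SSR = 3.689

From the data, Σx·x = 102, Σx = 14, Σ1 = 4.
For Mᵀz: Σx·z = -119, Σz = -21.
det = 102·4 − 14² = 212.
p = ((-119)·4 − 14·(-21))/212 = -91/106; q = (102·(-21) − 14·(-119))/212 = -119/53.
Residuals: 28/53, -19/106, -155/106, 59/53; SSR = 391/106.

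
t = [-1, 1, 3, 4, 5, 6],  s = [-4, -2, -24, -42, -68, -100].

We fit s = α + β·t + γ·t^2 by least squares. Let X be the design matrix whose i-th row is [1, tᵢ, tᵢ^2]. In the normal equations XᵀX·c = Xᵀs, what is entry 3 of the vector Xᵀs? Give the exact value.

Entry 3 ↔ basis t^2, so (Xᵀs)_{3} = Σᵢ (t^2)·sᵢ = (1)·(-4) + (1)·(-2) + (9)·(-24) + (16)·(-42) + (25)·(-68) + (36)·(-100) = -6194.

-6194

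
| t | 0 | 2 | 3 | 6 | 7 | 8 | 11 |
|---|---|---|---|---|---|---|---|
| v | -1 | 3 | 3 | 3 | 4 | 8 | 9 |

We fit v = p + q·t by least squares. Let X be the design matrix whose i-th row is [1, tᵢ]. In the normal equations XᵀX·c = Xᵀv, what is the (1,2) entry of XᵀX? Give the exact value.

37

Row 1 ↔ basis 1, column 2 ↔ basis t, so (XᵀX)_{1,2} = Σᵢ t = (1)·(0) + (1)·(2) + (1)·(3) + (1)·(6) + (1)·(7) + (1)·(8) + (1)·(11) = 37.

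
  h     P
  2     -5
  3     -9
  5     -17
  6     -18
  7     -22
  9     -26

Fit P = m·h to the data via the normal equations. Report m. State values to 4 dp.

Setting ∂/∂m … = 0 gives: 204·m = -618.
m = (-618)/204 = -3.02941.

m = -3.0294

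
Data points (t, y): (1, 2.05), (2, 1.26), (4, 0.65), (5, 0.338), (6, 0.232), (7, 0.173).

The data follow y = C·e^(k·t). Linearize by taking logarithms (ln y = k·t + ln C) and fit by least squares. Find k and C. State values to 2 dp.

k = -0.42, C = 3.06

Linearized form: ln y = k·t + ln C. From the 6 transformed points,
Σt = 25.0000, Σ(t)² = 131.0000, Σln y = -3.7820, Σt·ln y = -27.0140.
Equations: 131.0000·k + 25.0000·ln C = -27.0140;  25.0000·k + 6·ln C = -3.7820.
Slope k = (n·Σt·ln y − Σt·Σln y)/(n·Σ(t)² − (Σt)²) = (6·-27.0140 − 25.0000·-3.7820)/161.0000 = -0.41946; ln C = (Σln y − k·Σt)/n = 1.11742, so C = exp(1.11742) = 3.05695.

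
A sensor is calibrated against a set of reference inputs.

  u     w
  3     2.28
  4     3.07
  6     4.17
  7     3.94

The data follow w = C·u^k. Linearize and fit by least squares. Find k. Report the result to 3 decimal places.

Taking logs, ln w = k·ln u + ln C, so regress ln w on ln u.
Σln u = 6.2226, Σ(ln u)² = 10.1257, Σln w = 4.7449, Σln u·ln w = 7.6871.
Equations: 10.1257·k + 6.2226·ln C = 7.6871;  6.2226·k + 4·ln C = 4.7449.
Δ = 10.1257·4 − (6.2226)² = 1.7825; k = (7.6871·4 − 6.2226·4.7449)/1.7825 = 0.68590, ln C = (10.1257·4.7449 − 6.2226·7.6871)/1.7825 = 0.11922.

k = 0.686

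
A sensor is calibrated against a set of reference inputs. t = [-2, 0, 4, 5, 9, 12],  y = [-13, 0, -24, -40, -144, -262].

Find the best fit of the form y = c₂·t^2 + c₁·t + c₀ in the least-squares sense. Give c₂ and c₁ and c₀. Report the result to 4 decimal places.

Forming XᵀX = [[28194, 2638, 270]; [2638, 270, 28]; [270, 28, 6]] and Xᵀy = [-50828, -4710, -483]ᵀ gives XᵀX·[c₂, c₁, c₀]ᵀ = Xᵀy.
Inverting the 3×3 Gram matrix, [c₂, c₁, c₀]ᵀ = [-200777/100974, 68609/33658, -26984/50487]ᵀ.

c₂ = -1.9884, c₁ = 2.0384, c₀ = -0.5345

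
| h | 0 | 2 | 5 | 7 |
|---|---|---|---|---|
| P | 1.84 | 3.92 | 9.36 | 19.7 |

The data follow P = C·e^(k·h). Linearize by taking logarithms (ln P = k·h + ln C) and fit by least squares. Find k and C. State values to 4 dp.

k = 0.3312, C = 1.8949

Taking logs, ln P = k·h + ln C, so regress ln P on h.
AᵀA = [[78.0000, 14.0000]; [14.0000, 4]], rhs = [34.7787, 7.1929]ᵀ  (here Σh = 14.0000, Σ(h)² = 78.0000, Σln P = 7.1929, Σh·ln P = 34.7787).
Δ = 78.0000·4 − (14.0000)² = 116.0000; k = (34.7787·4 − 14.0000·7.1929)/116.0000 = 0.33116, ln C = (78.0000·7.1929 − 14.0000·34.7787)/116.0000 = 0.63919, so C = exp(0.63919) = 1.89494.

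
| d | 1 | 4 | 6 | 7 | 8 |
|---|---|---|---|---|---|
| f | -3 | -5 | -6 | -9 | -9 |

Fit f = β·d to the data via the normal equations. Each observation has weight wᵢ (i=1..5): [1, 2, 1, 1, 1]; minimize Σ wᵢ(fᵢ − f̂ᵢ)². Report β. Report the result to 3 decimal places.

The normal equations are: 182·β = -214.
(Σwᵢ·d·d = 182, Σwᵢ·d·f = -214.)
β = (-214)/182 = -1.17582.

β = -1.176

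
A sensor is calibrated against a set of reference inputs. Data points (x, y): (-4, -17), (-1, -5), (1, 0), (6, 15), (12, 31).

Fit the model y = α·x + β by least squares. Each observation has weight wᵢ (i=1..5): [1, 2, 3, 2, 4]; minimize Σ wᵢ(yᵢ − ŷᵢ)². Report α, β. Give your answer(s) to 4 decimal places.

α = 2.8694, β = -3.0465

MᵀWM·[α, β]ᵀ = MᵀWy reads: 669·α + 57·β = 1746;  57·α + 12·β = 127.
Eliminating β: 12·(row 1) − 57·(row 2) gives 4779·α = 12·1746 − 57·127 = 13713, so α = 4571/1593.
Then β = (127 − 57·(4571/1593))/12 = -4853/1593.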